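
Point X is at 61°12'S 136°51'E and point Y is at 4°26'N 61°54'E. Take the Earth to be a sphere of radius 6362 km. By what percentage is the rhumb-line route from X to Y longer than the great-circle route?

Great circle: σ = 1.5138 rad → d_gc = Rσ = 9630.7 km
Rhumb: Δφ = +1.1455, Δλ = -1.3081, Δψ = +1.4371, q = Δφ/Δψ = 0.7971 → d_rh = R√(Δφ²+q²Δλ²) = 9854.9 km
Excess = (9854.9 − 9630.7) / 9630.7 = 224.2 / 9630.7 = 2.33% ≈ 2.3%

2.3%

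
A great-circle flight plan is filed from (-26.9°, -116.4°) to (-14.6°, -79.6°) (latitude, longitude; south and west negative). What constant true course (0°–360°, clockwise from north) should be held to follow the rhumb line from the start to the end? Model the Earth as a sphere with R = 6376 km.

70.3°

Meridional parts: M(φ₁)=-0.4878, M(φ₂)=-0.2576 → ΔM = +0.2301;  Δλ = +0.6423 rad
tan C = Δλ / ΔM = +2.7909 → C = 70.29°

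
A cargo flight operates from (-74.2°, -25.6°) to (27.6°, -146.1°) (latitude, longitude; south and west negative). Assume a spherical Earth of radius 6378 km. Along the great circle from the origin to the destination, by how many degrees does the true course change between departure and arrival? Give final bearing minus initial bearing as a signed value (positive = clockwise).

+95.3°

At departure: θ₁ = atan2(sin Δλ cos φ₂, cos φ₁ sin φ₂ − sin φ₁ cos φ₂ cos Δλ) = 248.12°
At arrival: θ₂ = atan2(sin Δλ cos φ₁, −cos φ₂ sin φ₁ + sin φ₂ cos φ₁ cos Δλ) = 343.43°
Δθ = θ₂ − θ₁ = +95.3°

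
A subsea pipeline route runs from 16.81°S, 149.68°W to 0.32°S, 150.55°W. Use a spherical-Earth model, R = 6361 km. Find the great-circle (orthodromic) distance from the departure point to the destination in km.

1833 km

cos σ = sin φ₁ sin φ₂ + cos φ₁ cos φ₂ cos Δλ
      = sin(-16.81°)sin(-0.32°) + cos(-16.81°)cos(-0.32°)cos(-0.87°) = 0.9588
σ = 16.512° → d = Rσ = 6361·0.28819 = 1833 km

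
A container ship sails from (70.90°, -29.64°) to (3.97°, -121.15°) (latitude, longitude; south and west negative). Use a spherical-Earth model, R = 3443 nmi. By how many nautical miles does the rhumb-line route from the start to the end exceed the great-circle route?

286 nmi

Great circle: cos σ = sin φ₁ sin φ₂ + cos φ₁ cos φ₂ cos Δλ,  σ = 1.5139 rad → d_gc = 5212.5 nmi
Rhumb line: Δψ = -1.7130, q = Δφ/Δψ = 0.6819, d_rh = R√(Δφ²+q²Δλ²) = 5498.9 nmi
Excess = 5498.9 − 5212.5 = 286.4 ≈ 286 nmi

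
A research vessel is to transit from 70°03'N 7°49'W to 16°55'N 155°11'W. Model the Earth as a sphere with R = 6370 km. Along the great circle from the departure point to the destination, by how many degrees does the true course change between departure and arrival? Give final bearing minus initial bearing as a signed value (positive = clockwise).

Initial bearing θ₁ = atan2(sin Δλ cos φ₂, cos φ₁ sin φ₂ − sin φ₁ cos φ₂ cos Δλ) = 328.94°
Final bearing θ₂ = (initial bearing from the destination back to the start) + 180° = 190.60°
Δθ = θ₂ − θ₁ = -138.3°

-138.3°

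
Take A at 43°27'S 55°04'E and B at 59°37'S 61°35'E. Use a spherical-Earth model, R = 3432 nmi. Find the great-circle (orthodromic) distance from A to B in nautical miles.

cos σ = sin φ₁ sin φ₂ + cos φ₁ cos φ₂ cos Δλ
      = sin(-43.45°)sin(-59.62°) + cos(-43.45°)cos(-59.62°)cos(6.52°) = 0.9581
σ = 16.648° → d = Rσ = 3432·0.29056 = 997 nmi

997 nmi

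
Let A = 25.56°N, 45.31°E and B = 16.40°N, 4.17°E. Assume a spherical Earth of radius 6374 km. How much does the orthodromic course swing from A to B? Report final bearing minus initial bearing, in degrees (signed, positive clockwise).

At departure: θ₁ = atan2(sin Δλ cos φ₂, cos φ₁ sin φ₂ − sin φ₁ cos φ₂ cos Δλ) = 264.84°
At arrival: θ₂ = atan2(sin Δλ cos φ₁, −cos φ₂ sin φ₁ + sin φ₂ cos φ₁ cos Δλ) = 249.49°
Δθ = θ₂ − θ₁ = -15.4°

-15.4°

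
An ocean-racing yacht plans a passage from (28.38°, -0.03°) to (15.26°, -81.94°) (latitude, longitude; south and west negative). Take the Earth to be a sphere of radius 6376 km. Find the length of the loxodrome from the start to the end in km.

Rhumb course C = atan2(Δλ, Δψ) with Δψ = ln[tan(π/4+φ₂/2)/tan(π/4+φ₁/2)] = -0.2474, Δλ = -1.4296 → C = 260.18°
d = R·|Δφ| / |cos C| = 6376·0.22899 / 0.17050 = 8563 km

8563 km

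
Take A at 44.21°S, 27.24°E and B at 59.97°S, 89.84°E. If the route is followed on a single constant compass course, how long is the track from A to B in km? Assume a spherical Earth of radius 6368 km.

Δψ = ln[tan(π/4+φ₂/2)/tan(π/4+φ₁/2)] = -0.4539;  Δφ = -0.2751 rad,  Δλ = +1.0926 rad
q = Δφ/Δψ = 0.6060
d = R·√(Δφ² + q²Δλ²) = 6368·0.71696 = 4566 km

4566 km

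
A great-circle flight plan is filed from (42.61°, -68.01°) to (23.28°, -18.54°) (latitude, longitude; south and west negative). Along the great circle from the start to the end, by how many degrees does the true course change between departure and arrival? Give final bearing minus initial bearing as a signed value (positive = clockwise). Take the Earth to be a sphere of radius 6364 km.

At departure: θ₁ = atan2(sin Δλ cos φ₂, cos φ₁ sin φ₂ − sin φ₁ cos φ₂ cos Δλ) = 99.21°
At arrival: θ₂ = atan2(sin Δλ cos φ₁, −cos φ₂ sin φ₁ + sin φ₂ cos φ₁ cos Δλ) = 127.73°
Δθ = θ₂ − θ₁ = +28.5°

+28.5°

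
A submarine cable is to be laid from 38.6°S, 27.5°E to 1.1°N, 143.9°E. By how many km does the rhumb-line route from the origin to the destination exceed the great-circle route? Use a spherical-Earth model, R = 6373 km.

Great circle: cos σ = sin φ₁ sin φ₂ + cos φ₁ cos φ₂ cos Δλ,  σ = 1.9384 rad → d_gc = 12353.6 km
Rhumb line: Δψ = +0.7505, q = Δφ/Δψ = 0.9232, d_rh = R√(Δφ²+q²Δλ²) = 12742.5 km
Excess = 12742.5 − 12353.6 = 388.9 ≈ 389 km

389 km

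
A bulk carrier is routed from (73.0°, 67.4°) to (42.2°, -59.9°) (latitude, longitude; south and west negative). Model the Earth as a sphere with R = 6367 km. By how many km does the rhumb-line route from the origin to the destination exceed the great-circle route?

1203 km

Great circle: cos σ = sin φ₁ sin φ₂ + cos φ₁ cos φ₂ cos Δλ,  σ = 1.0343 rad → d_gc = 6585.5 km
Rhumb line: Δψ = -1.0869, q = Δφ/Δψ = 0.4946, d_rh = R√(Δφ²+q²Δλ²) = 7788.7 km
Excess = 7788.7 − 6585.5 = 1203.2 ≈ 1203 km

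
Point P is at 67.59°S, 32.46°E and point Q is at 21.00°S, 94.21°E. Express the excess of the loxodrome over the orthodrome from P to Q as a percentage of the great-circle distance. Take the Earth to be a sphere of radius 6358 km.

2.7%

Great circle: σ = 1.0475 rad → d_gc = Rσ = 6659.8 km
Rhumb: Δφ = +0.8131, Δλ = +1.0777, Δψ = +1.2440, q = Δφ/Δψ = 0.6537 → d_rh = R√(Δφ²+q²Δλ²) = 6840.4 km
Excess = (6840.4 − 6659.8) / 6659.8 = 180.6 / 6659.8 = 2.71% ≈ 2.7%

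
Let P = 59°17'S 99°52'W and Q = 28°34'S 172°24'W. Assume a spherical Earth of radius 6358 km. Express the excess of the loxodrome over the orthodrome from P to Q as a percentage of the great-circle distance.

3.7%

Great circle: σ = 0.9935 rad → d_gc = Rσ = 6316.8 km
Rhumb: Δφ = +0.5361, Δλ = -1.2659, Δψ = +0.7716, q = Δφ/Δψ = 0.6948 → d_rh = R√(Δφ²+q²Δλ²) = 6549.4 km
Excess = (6549.4 − 6316.8) / 6316.8 = 232.6 / 6316.8 = 3.68% ≈ 3.7%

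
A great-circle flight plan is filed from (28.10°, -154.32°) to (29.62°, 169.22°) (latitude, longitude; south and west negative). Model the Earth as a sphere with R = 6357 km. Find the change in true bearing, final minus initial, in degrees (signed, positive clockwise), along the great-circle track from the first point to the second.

At departure: θ₁ = atan2(sin Δλ cos φ₂, cos φ₁ sin φ₂ − sin φ₁ cos φ₂ cos Δλ) = 281.67°
At arrival: θ₂ = atan2(sin Δλ cos φ₁, −cos φ₂ sin φ₁ + sin φ₂ cos φ₁ cos Δλ) = 263.60°
Δθ = θ₂ − θ₁ = -18.1°

-18.1°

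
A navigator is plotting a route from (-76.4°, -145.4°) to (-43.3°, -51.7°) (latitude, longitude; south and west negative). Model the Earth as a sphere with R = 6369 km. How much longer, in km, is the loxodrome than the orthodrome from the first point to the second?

500 km

Great circle: cos σ = sin φ₁ sin φ₂ + cos φ₁ cos φ₂ cos Δλ,  σ = 0.8559 rad → d_gc = 5451.18 km
Rhumb line: Δψ = +1.2866, q = Δφ/Δψ = 0.4490, d_rh = R√(Δφ²+q²Δλ²) = 5950.74 km
Excess = 5950.74 − 5451.18 = 499.56 ≈ 500 km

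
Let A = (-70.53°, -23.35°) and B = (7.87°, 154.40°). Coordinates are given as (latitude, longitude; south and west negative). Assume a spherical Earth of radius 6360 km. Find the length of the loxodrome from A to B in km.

16659 km

Rhumb course C = atan2(Δλ, Δψ) with Δψ = ln[tan(π/4+φ₂/2)/tan(π/4+φ₁/2)] = +1.9006, Δλ = +3.1023 → C = 58.51°
d = R·|Δφ| / |cos C| = 6360·1.36834 / 0.52240 = 16659 km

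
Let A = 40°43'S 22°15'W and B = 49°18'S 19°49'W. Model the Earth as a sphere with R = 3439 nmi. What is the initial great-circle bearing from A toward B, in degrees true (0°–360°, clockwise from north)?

169.5°

N = sin Δλ·cos φ₂ = +0.0277;  D = cos φ₁ sin φ₂ − sin φ₁ cos φ₂ cos Δλ = -0.1496
initial course = atan2(N, D) = 169.52°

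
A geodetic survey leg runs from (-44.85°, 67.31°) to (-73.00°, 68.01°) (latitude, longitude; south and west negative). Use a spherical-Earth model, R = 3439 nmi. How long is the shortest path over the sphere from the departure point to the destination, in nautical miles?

1690 nmi

cos σ = sin φ₁ sin φ₂ + cos φ₁ cos φ₂ cos Δλ
      = sin(-44.85°)sin(-73.00°) + cos(-44.85°)cos(-73.00°)cos(0.70°) = 0.8817
σ = 28.152° → d = Rσ = 3439·0.49134 = 1690 nmi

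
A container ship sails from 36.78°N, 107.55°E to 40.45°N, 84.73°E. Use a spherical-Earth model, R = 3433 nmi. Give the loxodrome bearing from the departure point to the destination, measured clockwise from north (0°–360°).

Δψ = ln[tan(π/4+φ₂/2)/tan(π/4+φ₁/2)] = +0.0820
Δλ = -0.3983 rad (taken the short way round)
course = atan2(Δλ, Δψ) = 281.63°

281.6°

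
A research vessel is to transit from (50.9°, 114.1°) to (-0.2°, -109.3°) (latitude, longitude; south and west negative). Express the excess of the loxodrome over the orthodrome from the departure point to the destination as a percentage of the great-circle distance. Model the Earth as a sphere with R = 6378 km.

Great circle: σ = 2.0498 rad → d_gc = Rσ = 13073.9 km
Rhumb: Δφ = -0.8919, Δλ = +2.3841, Δψ = -1.0388, q = Δφ/Δψ = 0.8585 → d_rh = R√(Δφ²+q²Δλ²) = 14240.0 km
Excess = (14240.0 − 13073.9) / 13073.9 = 1166.1 / 13073.9 = 8.92% ≈ 8.9%

8.9%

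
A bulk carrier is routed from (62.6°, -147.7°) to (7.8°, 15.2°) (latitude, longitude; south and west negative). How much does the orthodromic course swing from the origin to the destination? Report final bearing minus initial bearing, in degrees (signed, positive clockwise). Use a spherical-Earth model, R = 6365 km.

+153.9°

Initial bearing θ₁ = atan2(sin Δλ cos φ₂, cos φ₁ sin φ₂ − sin φ₁ cos φ₂ cos Δλ) = 17.88°
Final bearing θ₂ = (initial bearing from the destination back to the start) + 180° = 171.80°
Δθ = θ₂ − θ₁ = +153.9°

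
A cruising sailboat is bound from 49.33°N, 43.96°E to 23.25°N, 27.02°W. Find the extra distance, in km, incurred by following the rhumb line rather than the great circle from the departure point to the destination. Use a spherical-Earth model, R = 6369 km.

174 km

Great circle: cos σ = sin φ₁ sin φ₂ + cos φ₁ cos φ₂ cos Δλ,  σ = 1.0535 rad → d_gc = 6709.7 km
Rhumb line: Δψ = -0.5752, q = Δφ/Δψ = 0.7913, d_rh = R√(Δφ²+q²Δλ²) = 6883.9 km
Excess = 6883.9 − 6709.7 = 174.2 ≈ 174 km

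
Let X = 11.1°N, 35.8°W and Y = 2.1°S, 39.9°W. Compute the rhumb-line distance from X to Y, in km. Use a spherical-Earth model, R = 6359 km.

Δψ = ln[tan(π/4+φ₂/2)/tan(π/4+φ₁/2)] = -0.2316;  Δφ = -0.2304 rad,  Δλ = -0.0716 rad
q = Δφ/Δψ = 0.9947
d = R·√(Δφ² + q²Δλ²) = 6359·0.24113 = 1533 km

1533 km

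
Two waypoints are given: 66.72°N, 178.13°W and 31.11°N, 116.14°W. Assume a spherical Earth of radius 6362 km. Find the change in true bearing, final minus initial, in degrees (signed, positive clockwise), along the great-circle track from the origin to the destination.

At departure: θ₁ = atan2(sin Δλ cos φ₂, cos φ₁ sin φ₂ − sin φ₁ cos φ₂ cos Δλ) = 102.32°
At arrival: θ₂ = atan2(sin Δλ cos φ₁, −cos φ₂ sin φ₁ + sin φ₂ cos φ₁ cos Δλ) = 153.19°
Δθ = θ₂ − θ₁ = +50.9°

+50.9°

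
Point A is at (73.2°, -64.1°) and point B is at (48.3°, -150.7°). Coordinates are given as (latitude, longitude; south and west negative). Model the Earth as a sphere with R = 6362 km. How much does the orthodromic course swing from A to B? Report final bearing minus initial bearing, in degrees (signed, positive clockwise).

-80.2°

Initial bearing θ₁ = atan2(sin Δλ cos φ₂, cos φ₁ sin φ₂ − sin φ₁ cos φ₂ cos Δλ) = 285.01°
Final bearing θ₂ = (initial bearing from the destination back to the start) + 180° = 204.81°
Δθ = θ₂ − θ₁ = -80.2°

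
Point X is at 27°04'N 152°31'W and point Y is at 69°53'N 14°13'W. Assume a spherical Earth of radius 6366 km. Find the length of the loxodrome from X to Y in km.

10421 km

Rhumb course C = atan2(Δλ, Δψ) with Δψ = ln[tan(π/4+φ₂/2)/tan(π/4+φ₁/2)] = +1.2385, Δλ = +2.4138 → C = 62.84°
d = R·|Δφ| / |cos C| = 6366·0.74729 / 0.45650 = 10421 km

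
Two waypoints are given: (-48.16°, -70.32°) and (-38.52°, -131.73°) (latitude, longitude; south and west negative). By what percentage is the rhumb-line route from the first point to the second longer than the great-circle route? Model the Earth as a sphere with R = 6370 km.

2.4%

Great circle: σ = 0.7760 rad → d_gc = Rσ = 4943.0 km
Rhumb: Δφ = +0.1682, Δλ = -1.0718, Δψ = +0.2321, q = Δφ/Δψ = 0.7249 → d_rh = R√(Δφ²+q²Δλ²) = 5063.9 km
Excess = (5063.9 − 4943.0) / 4943.0 = 120.9 / 4943.0 = 2.446% ≈ 2.4%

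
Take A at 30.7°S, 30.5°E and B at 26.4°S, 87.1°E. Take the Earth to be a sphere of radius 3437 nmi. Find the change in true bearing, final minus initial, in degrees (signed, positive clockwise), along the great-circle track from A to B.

-28.9°

At departure: θ₁ = atan2(sin Δλ cos φ₂, cos φ₁ sin φ₂ − sin φ₁ cos φ₂ cos Δλ) = 99.91°
At arrival: θ₂ = atan2(sin Δλ cos φ₁, −cos φ₂ sin φ₁ + sin φ₂ cos φ₁ cos Δλ) = 71.02°
Δθ = θ₂ − θ₁ = -28.9°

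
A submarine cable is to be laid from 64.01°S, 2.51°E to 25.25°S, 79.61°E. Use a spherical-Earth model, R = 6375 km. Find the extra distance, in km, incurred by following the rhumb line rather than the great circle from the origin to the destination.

301 km

Great circle: cos σ = sin φ₁ sin φ₂ + cos φ₁ cos φ₂ cos Δλ,  σ = 1.0793 rad → d_gc = 6880.8 km
Rhumb line: Δψ = +1.0106, q = Δφ/Δψ = 0.6694, d_rh = R√(Δφ²+q²Δλ²) = 7181.4 km
Excess = 7181.4 − 6880.8 = 300.6 ≈ 301 km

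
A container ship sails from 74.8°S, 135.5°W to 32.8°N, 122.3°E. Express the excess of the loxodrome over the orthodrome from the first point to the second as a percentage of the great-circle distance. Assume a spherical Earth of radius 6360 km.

4.4%

Great circle: σ = 2.1765 rad → d_gc = Rσ = 13842.5 km
Rhumb: Δφ = +1.8780, Δλ = -1.7837, Δψ = +2.6208, q = Δφ/Δψ = 0.7166 → d_rh = R√(Δφ²+q²Δλ²) = 14447.9 km
Excess = (14447.9 − 13842.5) / 13842.5 = 605.4 / 13842.5 = 4.37% ≈ 4.4%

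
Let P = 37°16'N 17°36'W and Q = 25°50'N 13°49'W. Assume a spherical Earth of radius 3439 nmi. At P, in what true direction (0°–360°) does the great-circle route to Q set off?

N = sin Δλ·cos φ₂ = +0.0594;  D = cos φ₁ sin φ₂ − sin φ₁ cos φ₂ cos Δλ = -0.1970
initial course = atan2(N, D) = 163.23°

163.2°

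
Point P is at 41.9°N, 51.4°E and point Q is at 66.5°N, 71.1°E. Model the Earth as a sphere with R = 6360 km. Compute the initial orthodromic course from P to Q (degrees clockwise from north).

N = sin Δλ·cos φ₂ = +0.1344;  D = cos φ₁ sin φ₂ − sin φ₁ cos φ₂ cos Δλ = +0.4319
initial course = atan2(N, D) = 17.29°

17.3°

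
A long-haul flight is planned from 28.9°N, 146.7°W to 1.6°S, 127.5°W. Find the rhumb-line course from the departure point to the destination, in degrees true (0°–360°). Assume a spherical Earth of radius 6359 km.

Δψ = ln[tan(π/4+φ₂/2)/tan(π/4+φ₁/2)] = -0.5552
Δλ = +0.3351 rad (taken the short way round)
course = atan2(Δλ, Δψ) = 148.89°

148.9°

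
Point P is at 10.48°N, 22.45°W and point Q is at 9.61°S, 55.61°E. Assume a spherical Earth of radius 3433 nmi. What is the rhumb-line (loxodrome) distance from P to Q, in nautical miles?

Δψ = ln[tan(π/4+φ₂/2)/tan(π/4+φ₁/2)] = -0.3525;  Δφ = -0.3506 rad,  Δλ = +1.3624 rad
q = Δφ/Δψ = 0.9948
d = R·√(Δφ² + q²Δλ²) = 3433·1.39999 = 4806 nmi

4806 nmi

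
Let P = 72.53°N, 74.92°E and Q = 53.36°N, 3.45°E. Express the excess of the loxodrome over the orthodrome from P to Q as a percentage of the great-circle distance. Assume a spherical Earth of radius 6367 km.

Great circle: σ = 0.6053 rad → d_gc = Rσ = 3854.0 km
Rhumb: Δφ = -0.3346, Δλ = -1.2474, Δψ = -0.7678, q = Δφ/Δψ = 0.4358 → d_rh = R√(Δφ²+q²Δλ²) = 4064.0 km
Excess = (4064.0 − 3854.0) / 3854.0 = 210.0 / 3854.0 = 5.449% ≈ 5.4%

5.4%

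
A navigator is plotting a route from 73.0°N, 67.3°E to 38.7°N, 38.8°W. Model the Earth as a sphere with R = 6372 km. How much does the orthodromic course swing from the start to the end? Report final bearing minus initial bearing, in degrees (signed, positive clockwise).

-98.1°

At departure: θ₁ = atan2(sin Δλ cos φ₂, cos φ₁ sin φ₂ − sin φ₁ cos φ₂ cos Δλ) = 297.47°
At arrival: θ₂ = atan2(sin Δλ cos φ₁, −cos φ₂ sin φ₁ + sin φ₂ cos φ₁ cos Δλ) = 199.41°
Δθ = θ₂ − θ₁ = -98.1°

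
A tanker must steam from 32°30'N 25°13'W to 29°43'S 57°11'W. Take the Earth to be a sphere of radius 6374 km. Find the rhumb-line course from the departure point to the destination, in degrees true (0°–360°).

Meridional parts: M(φ₁)=+0.6004, M(φ₂)=-0.5436 → ΔM = -1.1440;  Δλ = -0.5579 rad
tan C = Δλ / ΔM = +0.4877 → C = 206.00°

206.0°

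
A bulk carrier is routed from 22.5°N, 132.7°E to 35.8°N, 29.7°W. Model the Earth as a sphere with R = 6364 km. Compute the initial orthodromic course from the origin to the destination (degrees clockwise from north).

θ = atan2( sin Δλ·cos φ₂ ,  cos φ₁ sin φ₂ − sin φ₁ cos φ₂ cos Δλ )
  = atan2(-0.2452, +0.8363) = 343.66°

343.7°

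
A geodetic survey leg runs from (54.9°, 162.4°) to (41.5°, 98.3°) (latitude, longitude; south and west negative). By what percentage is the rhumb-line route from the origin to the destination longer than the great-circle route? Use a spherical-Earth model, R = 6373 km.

3.1%

Great circle: σ = 0.7521 rad → d_gc = Rσ = 4793.3 km
Rhumb: Δφ = -0.2339, Δλ = -1.1188, Δψ = -0.3537, q = Δφ/Δψ = 0.6612 → d_rh = R√(Δφ²+q²Δλ²) = 4944.1 km
Excess = (4944.1 − 4793.3) / 4793.3 = 150.8 / 4793.3 = 3.146% ≈ 3.1%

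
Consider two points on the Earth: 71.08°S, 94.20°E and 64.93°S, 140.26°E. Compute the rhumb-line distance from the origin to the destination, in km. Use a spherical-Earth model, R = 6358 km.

2021 km

Rhumb course C = atan2(Δλ, Δψ) with Δψ = ln[tan(π/4+φ₂/2)/tan(π/4+φ₁/2)] = +0.2884, Δλ = +0.8039 → C = 70.26°
d = R·|Δφ| / |cos C| = 6358·0.10734 / 0.33772 = 2021 km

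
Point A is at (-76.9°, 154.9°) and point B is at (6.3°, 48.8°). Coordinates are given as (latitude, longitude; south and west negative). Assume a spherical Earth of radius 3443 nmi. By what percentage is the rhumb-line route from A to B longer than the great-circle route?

7.6%

Great circle: σ = 1.7410 rad → d_gc = Rσ = 5994.2 nmi
Rhumb: Δφ = +1.4521, Δλ = -1.8518, Δψ = +2.2746, q = Δφ/Δψ = 0.6384 → d_rh = R√(Δφ²+q²Δλ²) = 6447.0 nmi
Excess = (6447.0 − 5994.2) / 5994.2 = 452.8 / 5994.2 = 7.554% ≈ 7.6%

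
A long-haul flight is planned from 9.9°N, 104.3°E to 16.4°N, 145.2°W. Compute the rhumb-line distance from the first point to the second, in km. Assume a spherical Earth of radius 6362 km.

Δψ = ln[tan(π/4+φ₂/2)/tan(π/4+φ₁/2)] = +0.1166;  Δφ = +0.1134 rad,  Δλ = +1.9286 rad
q = Δφ/Δψ = 0.9732
d = R·√(Δφ² + q²Δλ²) = 6362·1.88032 = 11963 km

11963 km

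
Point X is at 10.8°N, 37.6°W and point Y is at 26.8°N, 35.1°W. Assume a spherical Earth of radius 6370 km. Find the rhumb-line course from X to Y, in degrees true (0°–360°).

Meridional parts: M(φ₁)=+0.1896, M(φ₂)=+0.4858 → ΔM = +0.2962;  Δλ = +0.0436 rad
tan C = Δλ / ΔM = +0.1473 → C = 8.38°

8.4°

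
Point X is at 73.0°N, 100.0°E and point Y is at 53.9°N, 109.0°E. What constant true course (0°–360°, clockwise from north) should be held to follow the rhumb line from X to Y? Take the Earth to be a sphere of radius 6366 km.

168.6°

Δψ = ln[tan(π/4+φ₂/2)/tan(π/4+φ₁/2)] = -0.7796
Δλ = +0.1571 rad (taken the short way round)
course = atan2(Δλ, Δψ) = 168.61°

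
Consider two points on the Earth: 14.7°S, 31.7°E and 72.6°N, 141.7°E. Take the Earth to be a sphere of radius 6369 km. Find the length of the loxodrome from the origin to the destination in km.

Rhumb course C = atan2(Δλ, Δψ) with Δψ = ln[tan(π/4+φ₂/2)/tan(π/4+φ₁/2)] = +2.1366, Δλ = +1.9199 → C = 41.94°
d = R·|Δφ| / |cos C| = 6369·1.52367 / 0.74383 = 13046 km

13046 km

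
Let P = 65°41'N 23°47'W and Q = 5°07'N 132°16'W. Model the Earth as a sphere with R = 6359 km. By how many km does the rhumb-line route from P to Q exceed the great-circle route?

778 km

Great circle: cos σ = sin φ₁ sin φ₂ + cos φ₁ cos φ₂ cos Δλ,  σ = 1.6196 rad → d_gc = 10298.8 km
Rhumb line: Δψ = -1.4456, q = Δφ/Δψ = 0.7312, d_rh = R√(Δφ²+q²Δλ²) = 11076.9 km
Excess = 11076.9 − 10298.8 = 778.1 ≈ 778 km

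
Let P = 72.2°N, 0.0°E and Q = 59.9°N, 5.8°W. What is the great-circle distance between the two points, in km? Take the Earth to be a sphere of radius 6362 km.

1389 km

Haversine: a = sin²(Δφ/2)+cos φ₁ cos φ₂ sin²(Δλ/2) = 0.01187;  σ = 2·atan2(√a,√(1−a))
σ = 12.509° → d = Rσ = 6362·0.21833 = 1389 km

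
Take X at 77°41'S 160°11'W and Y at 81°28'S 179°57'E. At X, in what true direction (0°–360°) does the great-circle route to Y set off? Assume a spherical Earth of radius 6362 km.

θ = atan2( sin Δλ·cos φ₂ ,  cos φ₁ sin φ₂ − sin φ₁ cos φ₂ cos Δλ )
  = atan2(-0.0504, -0.0746) = 214.05°

214.1°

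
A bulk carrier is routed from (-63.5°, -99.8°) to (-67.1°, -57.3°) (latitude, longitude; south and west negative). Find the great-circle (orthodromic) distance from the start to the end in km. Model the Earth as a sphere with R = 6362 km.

Haversine: a = sin²(Δφ/2)+cos φ₁ cos φ₂ sin²(Δλ/2) = 0.02379;  σ = 2·atan2(√a,√(1−a))
σ = 17.747° → d = Rσ = 6362·0.30975 = 1971 km

1971 km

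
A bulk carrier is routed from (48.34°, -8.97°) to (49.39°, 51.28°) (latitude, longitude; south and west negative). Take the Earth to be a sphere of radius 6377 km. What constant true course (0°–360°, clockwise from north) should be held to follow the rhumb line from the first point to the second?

88.5°

Δψ = ln[tan(π/4+φ₂/2)/tan(π/4+φ₁/2)] = +0.0279
Δλ = +1.0516 rad (taken the short way round)
course = atan2(Δλ, Δψ) = 88.48°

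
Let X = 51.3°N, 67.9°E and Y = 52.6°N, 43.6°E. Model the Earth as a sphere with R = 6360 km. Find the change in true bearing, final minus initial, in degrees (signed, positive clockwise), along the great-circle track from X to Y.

-19.2°

Initial bearing θ₁ = atan2(sin Δλ cos φ₂, cos φ₁ sin φ₂ − sin φ₁ cos φ₂ cos Δλ) = 284.51°
Final bearing θ₂ = (initial bearing from the destination back to the start) + 180° = 265.26°
Δθ = θ₂ − θ₁ = -19.2°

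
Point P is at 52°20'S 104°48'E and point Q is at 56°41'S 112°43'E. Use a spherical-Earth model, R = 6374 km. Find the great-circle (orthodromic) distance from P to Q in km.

703 km

cos σ = sin φ₁ sin φ₂ + cos φ₁ cos φ₂ cos Δλ
      = sin(-52.33°)sin(-56.68°) + cos(-52.33°)cos(-56.68°)cos(7.92°) = 0.9939
σ = 6.321° → d = Rσ = 6374·0.11032 = 703 km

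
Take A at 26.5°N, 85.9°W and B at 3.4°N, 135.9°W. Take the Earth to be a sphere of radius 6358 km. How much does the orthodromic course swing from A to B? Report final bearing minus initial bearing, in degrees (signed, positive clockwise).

-14.0°

At departure: θ₁ = atan2(sin Δλ cos φ₂, cos φ₁ sin φ₂ − sin φ₁ cos φ₂ cos Δλ) = 253.04°
At arrival: θ₂ = atan2(sin Δλ cos φ₁, −cos φ₂ sin φ₁ + sin φ₂ cos φ₁ cos Δλ) = 239.04°
Δθ = θ₂ − θ₁ = -14.0°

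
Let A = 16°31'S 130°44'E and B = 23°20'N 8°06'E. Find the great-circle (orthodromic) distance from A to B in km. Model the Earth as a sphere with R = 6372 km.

cos σ = sin φ₁ sin φ₂ + cos φ₁ cos φ₂ cos Δλ
      = sin(-16.52°)sin(23.33°) + cos(-16.52°)cos(23.33°)cos(-122.63°) = -0.5873
σ = 125.968° → d = Rσ = 6372·2.19855 = 14009 km

14009 km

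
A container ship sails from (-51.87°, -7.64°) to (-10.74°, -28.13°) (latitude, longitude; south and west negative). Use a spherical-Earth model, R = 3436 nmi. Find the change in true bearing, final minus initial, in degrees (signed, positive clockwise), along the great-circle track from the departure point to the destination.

Initial bearing θ₁ = atan2(sin Δλ cos φ₂, cos φ₁ sin φ₂ − sin φ₁ cos φ₂ cos Δλ) = 330.54°
Final bearing θ₂ = (initial bearing from the destination back to the start) + 180° = 342.00°
Δθ = θ₂ − θ₁ = +11.5°

+11.5°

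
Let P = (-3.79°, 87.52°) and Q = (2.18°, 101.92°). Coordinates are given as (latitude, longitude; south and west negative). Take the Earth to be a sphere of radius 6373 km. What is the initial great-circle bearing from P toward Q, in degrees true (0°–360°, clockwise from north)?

67.7°

N = sin Δλ·cos φ₂ = +0.2485;  D = cos φ₁ sin φ₂ − sin φ₁ cos φ₂ cos Δλ = +0.1019
initial course = atan2(N, D) = 67.70°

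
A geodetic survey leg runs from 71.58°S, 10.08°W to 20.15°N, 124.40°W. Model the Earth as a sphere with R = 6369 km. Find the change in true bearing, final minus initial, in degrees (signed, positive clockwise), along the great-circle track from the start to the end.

+88.0°

Initial bearing θ₁ = atan2(sin Δλ cos φ₂, cos φ₁ sin φ₂ − sin φ₁ cos φ₂ cos Δλ) = 253.22°
Final bearing θ₂ = (initial bearing from the destination back to the start) + 180° = 341.20°
Δθ = θ₂ − θ₁ = +88.0°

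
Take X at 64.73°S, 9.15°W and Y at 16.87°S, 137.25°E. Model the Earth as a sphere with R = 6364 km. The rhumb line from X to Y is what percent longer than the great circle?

19.5%

Great circle: σ = 1.6487 rad → d_gc = Rσ = 10492.4 km
Rhumb: Δφ = +0.8353, Δλ = +2.5552, Δψ = +1.1966, q = Δφ/Δψ = 0.6981 → d_rh = R√(Δφ²+q²Δλ²) = 12534.7 km
Excess = (12534.7 − 10492.4) / 10492.4 = 2042.3 / 10492.4 = 19.46% ≈ 19.5%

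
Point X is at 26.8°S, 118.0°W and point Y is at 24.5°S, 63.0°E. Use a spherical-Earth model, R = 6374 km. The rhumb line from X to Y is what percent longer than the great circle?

25.4%

Great circle: σ = 2.2461 rad → d_gc = Rσ = 14316.5 km
Rhumb: Δφ = +0.0401, Δλ = -3.1241, Δψ = +0.0445, q = Δφ/Δψ = 0.9014 → d_rh = R√(Δφ²+q²Δλ²) = 17951.0 km
Excess = (17951.0 − 14316.5) / 14316.5 = 3634.5 / 14316.5 = 25.39% ≈ 25.4%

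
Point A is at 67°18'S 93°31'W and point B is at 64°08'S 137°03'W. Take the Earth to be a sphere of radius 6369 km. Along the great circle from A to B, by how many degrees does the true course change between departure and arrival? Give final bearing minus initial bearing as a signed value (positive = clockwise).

Initial bearing θ₁ = atan2(sin Δλ cos φ₂, cos φ₁ sin φ₂ − sin φ₁ cos φ₂ cos Δλ) = 259.54°
Final bearing θ₂ = (initial bearing from the destination back to the start) + 180° = 299.56°
Δθ = θ₂ − θ₁ = +40.0°

+40.0°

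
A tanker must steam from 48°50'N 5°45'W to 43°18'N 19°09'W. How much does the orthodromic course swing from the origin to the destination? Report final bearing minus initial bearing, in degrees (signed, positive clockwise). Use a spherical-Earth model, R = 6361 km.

At departure: θ₁ = atan2(sin Δλ cos φ₂, cos φ₁ sin φ₂ − sin φ₁ cos φ₂ cos Δλ) = 244.21°
At arrival: θ₂ = atan2(sin Δλ cos φ₁, −cos φ₂ sin φ₁ + sin φ₂ cos φ₁ cos Δλ) = 234.52°
Δθ = θ₂ − θ₁ = -9.7°

-9.7°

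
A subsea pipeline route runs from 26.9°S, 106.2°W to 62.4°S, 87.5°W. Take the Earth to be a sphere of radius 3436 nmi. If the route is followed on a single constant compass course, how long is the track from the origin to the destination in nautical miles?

Δψ = ln[tan(π/4+φ₂/2)/tan(π/4+φ₁/2)] = -0.9162;  Δφ = -0.6196 rad,  Δλ = +0.3264 rad
q = Δφ/Δψ = 0.6763
d = R·√(Δφ² + q²Δλ²) = 3436·0.65773 = 2260 nmi

2260 nmi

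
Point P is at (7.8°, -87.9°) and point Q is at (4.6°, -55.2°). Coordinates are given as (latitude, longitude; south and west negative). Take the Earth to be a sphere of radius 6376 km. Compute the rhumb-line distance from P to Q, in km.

Rhumb course C = atan2(Δλ, Δψ) with Δψ = ln[tan(π/4+φ₂/2)/tan(π/4+φ₁/2)] = -0.0562, Δλ = +0.5707 → C = 95.62°
d = R·|Δφ| / |cos C| = 6376·0.05585 / 0.09797 = 3635 km

3635 km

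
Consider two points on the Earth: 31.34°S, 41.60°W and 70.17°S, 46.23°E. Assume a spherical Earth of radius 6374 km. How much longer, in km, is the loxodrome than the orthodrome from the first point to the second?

Great circle: cos σ = sin φ₁ sin φ₂ + cos φ₁ cos φ₂ cos Δλ,  σ = 1.0469 rad → d_gc = 6673.0 km
Rhumb line: Δψ = -1.1676, q = Δφ/Δψ = 0.5804, d_rh = R√(Δφ²+q²Δλ²) = 7129.0 km
Excess = 7129.0 − 6673.0 = 456.0 ≈ 456 km

456 km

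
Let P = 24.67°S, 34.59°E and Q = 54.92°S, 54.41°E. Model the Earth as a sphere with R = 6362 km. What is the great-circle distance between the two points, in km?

3731 km

Haversine: a = sin²(Δφ/2)+cos φ₁ cos φ₂ sin²(Δλ/2) = 0.08355;  σ = 2·atan2(√a,√(1−a))
σ = 33.602° → d = Rσ = 6362·0.58647 = 3731 km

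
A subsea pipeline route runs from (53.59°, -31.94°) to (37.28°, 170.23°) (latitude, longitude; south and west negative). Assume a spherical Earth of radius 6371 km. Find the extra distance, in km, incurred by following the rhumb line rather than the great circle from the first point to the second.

Great circle: cos σ = sin φ₁ sin φ₂ + cos φ₁ cos φ₂ cos Δλ,  σ = 1.5207 rad → d_gc = 9688.2 km
Rhumb line: Δψ = -0.4099, q = Δφ/Δψ = 0.6944, d_rh = R√(Δφ²+q²Δλ²) = 12320.8 km
Excess = 12320.8 − 9688.2 = 2632.6 ≈ 2633 km

2633 km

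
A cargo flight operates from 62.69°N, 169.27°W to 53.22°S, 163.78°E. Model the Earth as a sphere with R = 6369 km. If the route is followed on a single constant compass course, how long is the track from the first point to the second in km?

13108 km

Δψ = ln[tan(π/4+φ₂/2)/tan(π/4+φ₁/2)] = -2.5162;  Δφ = -2.0230 rad,  Δλ = -0.4704 rad
q = Δφ/Δψ = 0.8040
d = R·√(Δφ² + q²Δλ²) = 6369·2.05806 = 13108 km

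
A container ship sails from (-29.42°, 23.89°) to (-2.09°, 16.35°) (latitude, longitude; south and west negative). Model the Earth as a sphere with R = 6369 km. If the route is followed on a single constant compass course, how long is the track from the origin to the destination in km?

Δψ = ln[tan(π/4+φ₂/2)/tan(π/4+φ₁/2)] = +0.5012;  Δφ = +0.4770 rad,  Δλ = -0.1316 rad
q = Δφ/Δψ = 0.9518
d = R·√(Δφ² + q²Δλ²) = 6369·0.49317 = 3141 km

3141 km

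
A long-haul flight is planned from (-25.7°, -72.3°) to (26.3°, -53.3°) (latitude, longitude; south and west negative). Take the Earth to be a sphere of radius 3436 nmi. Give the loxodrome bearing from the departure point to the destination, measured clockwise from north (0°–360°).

19.4°

Meridional parts: M(φ₁)=-0.4644, M(φ₂)=+0.4760 → ΔM = +0.9404;  Δλ = +0.3316 rad
tan C = Δλ / ΔM = +0.3526 → C = 19.42°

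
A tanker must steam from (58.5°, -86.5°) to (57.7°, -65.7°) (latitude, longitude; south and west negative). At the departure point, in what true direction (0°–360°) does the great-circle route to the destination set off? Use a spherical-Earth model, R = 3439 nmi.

85.3°

N = sin Δλ·cos φ₂ = +0.1898;  D = cos φ₁ sin φ₂ − sin φ₁ cos φ₂ cos Δλ = +0.0157
initial course = atan2(N, D) = 85.26°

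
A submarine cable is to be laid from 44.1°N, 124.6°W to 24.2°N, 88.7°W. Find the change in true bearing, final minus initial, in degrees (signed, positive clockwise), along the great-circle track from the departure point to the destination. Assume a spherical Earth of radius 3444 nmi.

+20.9°

Initial bearing θ₁ = atan2(sin Δλ cos φ₂, cos φ₁ sin φ₂ − sin φ₁ cos φ₂ cos Δλ) = 112.34°
Final bearing θ₂ = (initial bearing from the destination back to the start) + 180° = 133.26°
Δθ = θ₂ − θ₁ = +20.9°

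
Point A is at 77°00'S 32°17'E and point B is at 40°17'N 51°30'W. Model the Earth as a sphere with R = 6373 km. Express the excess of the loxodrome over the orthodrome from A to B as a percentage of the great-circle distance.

2.6%

Great circle: σ = 2.2286 rad → d_gc = Rσ = 14203.1 km
Rhumb: Δφ = +2.0470, Δλ = -1.4623, Δψ = +2.9415, q = Δφ/Δψ = 0.6959 → d_rh = R√(Δφ²+q²Δλ²) = 14568.5 km
Excess = (14568.5 − 14203.1) / 14203.1 = 365.4 / 14203.1 = 2.57% ≈ 2.6%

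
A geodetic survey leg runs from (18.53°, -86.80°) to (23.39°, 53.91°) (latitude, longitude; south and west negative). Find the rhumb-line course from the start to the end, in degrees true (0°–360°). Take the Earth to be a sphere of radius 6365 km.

87.9°

Meridional parts: M(φ₁)=+0.3292, M(φ₂)=+0.4201 → ΔM = +0.0909;  Δλ = +2.4559 rad
tan C = Δλ / ΔM = +27.0264 → C = 87.88°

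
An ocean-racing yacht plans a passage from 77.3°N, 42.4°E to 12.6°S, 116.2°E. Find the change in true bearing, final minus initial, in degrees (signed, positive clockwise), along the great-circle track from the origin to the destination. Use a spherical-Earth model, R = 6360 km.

Initial bearing θ₁ = atan2(sin Δλ cos φ₂, cos φ₁ sin φ₂ − sin φ₁ cos φ₂ cos Δλ) = 108.50°
Final bearing θ₂ = (initial bearing from the destination back to the start) + 180° = 167.66°
Δθ = θ₂ − θ₁ = +59.2°

+59.2°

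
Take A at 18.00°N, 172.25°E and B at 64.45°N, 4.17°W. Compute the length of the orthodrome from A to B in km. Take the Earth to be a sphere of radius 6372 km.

cos σ = sin φ₁ sin φ₂ + cos φ₁ cos φ₂ cos Δλ
      = sin(18.00°)sin(64.45°) + cos(18.00°)cos(64.45°)cos(-176.42°) = -0.1306
σ = 97.504° → d = Rσ = 6372·1.70176 = 10844 km

10844 km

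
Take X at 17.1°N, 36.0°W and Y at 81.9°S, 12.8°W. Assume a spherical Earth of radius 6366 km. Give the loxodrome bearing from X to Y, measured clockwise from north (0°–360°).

Meridional parts: M(φ₁)=+0.3030, M(φ₂)=-2.6478 → ΔM = -2.9508;  Δλ = +0.4049 rad
tan C = Δλ / ΔM = -0.1372 → C = 172.19°

172.2°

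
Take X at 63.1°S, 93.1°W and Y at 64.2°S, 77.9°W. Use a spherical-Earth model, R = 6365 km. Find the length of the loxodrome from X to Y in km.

759 km

Rhumb course C = atan2(Δλ, Δψ) with Δψ = ln[tan(π/4+φ₂/2)/tan(π/4+φ₁/2)] = -0.0433, Δλ = +0.2653 → C = 99.26°
d = R·|Δφ| / |cos C| = 6365·0.01920 / 0.16094 = 759 km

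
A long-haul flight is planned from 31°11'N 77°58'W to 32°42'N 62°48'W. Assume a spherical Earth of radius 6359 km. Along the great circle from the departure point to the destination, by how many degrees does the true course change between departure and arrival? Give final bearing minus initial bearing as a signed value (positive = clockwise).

Initial bearing θ₁ = atan2(sin Δλ cos φ₂, cos φ₁ sin φ₂ − sin φ₁ cos φ₂ cos Δλ) = 79.29°
Final bearing θ₂ = (initial bearing from the destination back to the start) + 180° = 87.35°
Δθ = θ₂ − θ₁ = +8.1°

+8.1°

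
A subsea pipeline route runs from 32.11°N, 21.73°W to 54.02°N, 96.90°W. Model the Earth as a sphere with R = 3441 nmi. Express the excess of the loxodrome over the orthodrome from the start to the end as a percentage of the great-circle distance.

Great circle: σ = 0.9794 rad → d_gc = Rσ = 3370.2 nmi
Rhumb: Δφ = +0.3824, Δλ = -1.3120, Δψ = +0.5325, q = Δφ/Δψ = 0.7182 → d_rh = R√(Δφ²+q²Δλ²) = 3499.0 nmi
Excess = (3499.0 − 3370.2) / 3370.2 = 128.8 / 3370.2 = 3.82% ≈ 3.8%

3.8%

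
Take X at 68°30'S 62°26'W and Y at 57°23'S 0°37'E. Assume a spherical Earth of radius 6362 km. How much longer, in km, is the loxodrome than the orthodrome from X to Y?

Great circle: cos σ = sin φ₁ sin φ₂ + cos φ₁ cos φ₂ cos Δλ,  σ = 0.5090 rad → d_gc = 3238.4 km
Rhumb line: Δψ = +0.4325, q = Δφ/Δψ = 0.4486, d_rh = R√(Δφ²+q²Δλ²) = 3374.8 km
Excess = 3374.8 − 3238.4 = 136.4 ≈ 136 km

136 km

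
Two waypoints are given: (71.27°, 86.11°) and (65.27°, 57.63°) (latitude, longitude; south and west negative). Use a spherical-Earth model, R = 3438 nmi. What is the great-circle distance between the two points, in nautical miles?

cos σ = sin φ₁ sin φ₂ + cos φ₁ cos φ₂ cos Δλ
      = sin(71.27°)sin(65.27°) + cos(71.27°)cos(65.27°)cos(-28.48°) = 0.9783
σ = 11.968° → d = Rσ = 3438·0.20887 = 718 nmi

718 nmi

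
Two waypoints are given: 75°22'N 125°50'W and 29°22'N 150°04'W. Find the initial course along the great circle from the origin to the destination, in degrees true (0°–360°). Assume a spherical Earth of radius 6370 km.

θ = atan2( sin Δλ·cos φ₂ ,  cos φ₁ sin φ₂ − sin φ₁ cos φ₂ cos Δλ )
  = atan2(-0.3577, -0.6450) = 209.01°

209.0°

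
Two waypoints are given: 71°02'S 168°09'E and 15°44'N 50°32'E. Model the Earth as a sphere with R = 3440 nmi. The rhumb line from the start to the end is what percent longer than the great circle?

Great circle: σ = 1.9839 rad → d_gc = Rσ = 6824.6 nmi
Rhumb: Δφ = +1.5144, Δλ = -2.0528, Δψ = +2.0676, q = Δφ/Δψ = 0.7324 → d_rh = R√(Δφ²+q²Δλ²) = 7340.9 nmi
Excess = (7340.9 − 6824.6) / 6824.6 = 516.3 / 6824.6 = 7.57% ≈ 7.6%

7.6%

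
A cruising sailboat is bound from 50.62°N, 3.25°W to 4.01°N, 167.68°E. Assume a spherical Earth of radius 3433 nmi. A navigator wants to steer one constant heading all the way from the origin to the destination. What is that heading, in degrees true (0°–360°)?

107.8°

Δψ = ln[tan(π/4+φ₂/2)/tan(π/4+φ₁/2)] = -0.9576
Δλ = +2.9833 rad (taken the short way round)
course = atan2(Δλ, Δψ) = 107.80°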